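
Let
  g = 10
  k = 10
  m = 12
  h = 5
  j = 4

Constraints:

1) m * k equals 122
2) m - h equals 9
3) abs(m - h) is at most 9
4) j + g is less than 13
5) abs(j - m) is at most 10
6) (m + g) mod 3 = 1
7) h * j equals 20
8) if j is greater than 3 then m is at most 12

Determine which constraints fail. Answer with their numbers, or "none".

Constraints 1, 2, 4 are violated.

1) m * k = 12 * 10 = 120, not 122  ✘
2) m - h = 12 - 5 = 7, not 9  ✘
3) abs(12 - 5) = 7; 7 ≤ 9  ✔
4) j + g = 4 + 10 = 14; 14 ≥ 13, bound 13 not met  ✘
5) abs(4 - 12) = 8; 8 ≤ 10  ✔
6) m + g = 22; 22 mod 3 = 1  ✔
7) h * j = 5 * 4 = 20  ✔
8) j = 4 > 3, so we need m ≤ 12; m = 12 ≤ 12  ✔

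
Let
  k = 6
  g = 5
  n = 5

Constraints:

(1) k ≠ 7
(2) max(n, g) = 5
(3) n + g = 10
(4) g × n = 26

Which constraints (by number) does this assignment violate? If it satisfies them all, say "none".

Constraint 4 is violated.

(1) k = 6, and 6 ≠ 7 — holds.
(2) max(5, 5) = 5 — holds.
(3) n + g = 5 + 5 = 10 — holds.
(4) g × n = 5 × 5 = 25, not 26 — does not hold.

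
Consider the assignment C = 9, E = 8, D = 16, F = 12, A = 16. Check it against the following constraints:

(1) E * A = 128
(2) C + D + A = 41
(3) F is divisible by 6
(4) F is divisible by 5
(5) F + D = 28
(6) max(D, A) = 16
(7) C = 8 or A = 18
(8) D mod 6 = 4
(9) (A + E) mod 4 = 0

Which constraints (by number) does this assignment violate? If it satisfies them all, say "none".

The assignment fails constraints 4, 7.

(1) E * A = 8 * 16 = 128  ✔
(2) C + D + A = 9 + 16 + 16 = 41  ✔
(3) 12 / 6 = 2, so 6 divides 12  ✔
(4) 12 = 5*2 + 2, so 5 does not divide 12  ✘
(5) F + D = 12 + 16 = 28  ✔
(6) max(16, 16) = 16  ✔
(7) C = 9 ≠ 8 and A = 16 ≠ 18; both disjuncts false  ✘
(8) 16 mod 6 = 4  ✔
(9) A + E = 24; 24 mod 4 = 0  ✔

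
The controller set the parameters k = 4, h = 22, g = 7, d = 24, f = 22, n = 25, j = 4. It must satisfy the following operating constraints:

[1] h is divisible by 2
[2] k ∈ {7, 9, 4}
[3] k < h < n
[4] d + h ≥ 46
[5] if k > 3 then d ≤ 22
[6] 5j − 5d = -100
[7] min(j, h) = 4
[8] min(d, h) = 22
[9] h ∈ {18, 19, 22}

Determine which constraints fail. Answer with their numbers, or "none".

[1] 22 / 2 = 11, so 2 divides 22 — holds.
[2] k = 4 is in {7, 9, 4} — holds.
[3] values 4 < 22 < 25 — holds.
[4] d + h = 24 + 22 = 46; 46 ≥ 46 — holds.
[5] k = 4 > 3, so we need d ≤ 22; but d = 24 > 22 — does not hold.
[6] 5j − 5d = 5(4) − 5(24) = -100 — holds.
[7] min(4, 22) = 4 — holds.
[8] min(24, 22) = 22 — holds.
[9] h = 22 is in {18, 19, 22} — holds.

No — constraint 5 is not satisfied.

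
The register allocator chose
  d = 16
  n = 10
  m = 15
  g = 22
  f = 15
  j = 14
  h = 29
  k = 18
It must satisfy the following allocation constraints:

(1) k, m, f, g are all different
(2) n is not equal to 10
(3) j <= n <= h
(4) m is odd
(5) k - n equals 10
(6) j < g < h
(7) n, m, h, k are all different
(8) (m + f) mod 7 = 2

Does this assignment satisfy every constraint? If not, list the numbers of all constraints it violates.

(1) m = f = 15, not all different — violated.
(2) n = 10, but 10 is required to differ — violated.
(3) values 14, 10, 29; j = 14 is not <= n = 10 — violated.
(4) m = 15 is odd — satisfied.
(5) k - n = 18 - 10 = 8, not 10 — violated.
(6) values 14 < 22 < 29 — satisfied.
(7) values 10, 15, 29, 18 are pairwise distinct — satisfied.
(8) m + f = 30; 30 mod 7 = 2 — satisfied.

No — constraints 1, 2, 3, 5 are not satisfied.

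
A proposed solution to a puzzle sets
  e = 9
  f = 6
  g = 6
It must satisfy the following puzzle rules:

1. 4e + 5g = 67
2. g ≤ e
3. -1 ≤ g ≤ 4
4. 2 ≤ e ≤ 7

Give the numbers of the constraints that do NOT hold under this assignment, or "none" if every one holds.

No — constraints 1, 3, and 4 are not satisfied.

1. 4e + 5g = 4(9) + 5(6) = 66, not 67  ✘
2. g = 6, e = 9; 6 ≤ 9  ✔
3. g = 6 is outside [-1, 4]  ✘
4. e = 9 is outside [2, 7]  ✘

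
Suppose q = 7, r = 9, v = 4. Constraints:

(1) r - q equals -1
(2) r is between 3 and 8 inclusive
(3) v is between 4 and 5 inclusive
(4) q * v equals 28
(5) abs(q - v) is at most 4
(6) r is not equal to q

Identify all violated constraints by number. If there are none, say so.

(1) r - q = 9 - 7 = 2, not -1  FAIL
(2) r = 9 is outside [3, 8]  FAIL
(3) v = 4 lies in [4, 5]  OK
(4) q * v = 7 * 4 = 28  OK
(5) abs(7 - 4) = 3; 3 ≤ 4  OK
(6) r = 9, q = 7; distinct  OK

Constraints 1, 2 do not hold.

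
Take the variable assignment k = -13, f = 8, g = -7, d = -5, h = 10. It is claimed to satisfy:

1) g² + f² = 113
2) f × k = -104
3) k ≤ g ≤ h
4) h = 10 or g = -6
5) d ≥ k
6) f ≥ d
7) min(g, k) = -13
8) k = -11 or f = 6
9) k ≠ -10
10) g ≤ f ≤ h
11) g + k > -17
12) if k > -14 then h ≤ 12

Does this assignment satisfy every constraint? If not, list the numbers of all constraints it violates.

1) g² + f² = (-7)² + 8² = 49 + 64 = 113  ✔
2) f × k = 8 × (-13) = -104  ✔
3) values -13 ≤ -7 ≤ 10  ✔
4) h = 10 = 10 (first disjunct)  ✔
5) d = -5, k = -13; -5 ≥ -13  ✔
6) f = 8, d = -5; 8 ≥ -5  ✔
7) min(-7, -13) = -13  ✔
8) k = -13 ≠ -11 and f = 8 ≠ 6; both disjuncts false  ✘
9) k = -13, and -13 ≠ -10  ✔
10) values -7 ≤ 8 ≤ 10  ✔
11) g + k = -7 + (-13) = -20; -20 ≤ -17, bound -17 not met  ✘
12) k = -13 > -14, so we need h ≤ 12; h = 10 ≤ 12  ✔

Violated: 8 and 11.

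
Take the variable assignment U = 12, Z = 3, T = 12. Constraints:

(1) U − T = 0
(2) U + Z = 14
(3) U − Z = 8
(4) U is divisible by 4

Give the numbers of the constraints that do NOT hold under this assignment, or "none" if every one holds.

(1) U − T = 12 − 12 = 0 — holds.
(2) U + Z = 12 + 3 = 15, not 14 — fails.
(3) U − Z = 12 − 3 = 9, not 8 — fails.
(4) 12 / 4 = 3, so 4 divides 12 — holds.

Violated: 2 and 3.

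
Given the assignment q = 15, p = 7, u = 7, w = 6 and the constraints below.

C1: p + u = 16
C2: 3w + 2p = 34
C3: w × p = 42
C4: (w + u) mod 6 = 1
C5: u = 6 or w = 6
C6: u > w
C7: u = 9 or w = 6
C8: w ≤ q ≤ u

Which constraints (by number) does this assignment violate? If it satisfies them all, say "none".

C1: p + u = 7 + 7 = 14, not 16  fails
C2: 3w + 2p = 3(6) + 2(7) = 32, not 34  fails
C3: w × p = 6 × 7 = 42  holds
C4: w + u = 13; 13 mod 6 = 1  holds
C5: u = 7 ≠ 6, but w = 6 = 6 (second disjunct)  holds
C6: u = 7, w = 6; 7 > 6  holds
C7: u = 7 ≠ 9, but w = 6 = 6 (second disjunct)  holds
C8: values 6, 15, 7; q = 15 is not ≤ u = 7  fails

The assignment fails constraints 1, 2, and 8.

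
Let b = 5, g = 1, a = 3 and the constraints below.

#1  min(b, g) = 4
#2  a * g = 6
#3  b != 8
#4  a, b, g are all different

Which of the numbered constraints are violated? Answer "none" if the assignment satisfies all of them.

Constraints 1 and 2 are violated.

#1 min(5, 1) = 1, not 4  fails
#2 a * g = 3 * 1 = 3, not 6  fails
#3 b = 5, and 5 ≠ 8  holds
#4 values 3, 5, 1 are pairwise distinct  holds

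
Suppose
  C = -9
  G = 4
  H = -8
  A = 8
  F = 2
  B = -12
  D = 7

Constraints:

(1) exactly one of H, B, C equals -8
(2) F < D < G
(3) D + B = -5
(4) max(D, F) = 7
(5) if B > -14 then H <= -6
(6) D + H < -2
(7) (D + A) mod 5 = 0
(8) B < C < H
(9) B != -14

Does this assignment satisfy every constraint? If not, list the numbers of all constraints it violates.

No — constraints 2 and 6 are not satisfied.

(1) H=-8, B=-12, C=-9; 1 of them equals -8  OK
(2) values 2, 7, 4; D = 7 is not < G = 4  FAIL
(3) D + B = 7 + (-12) = -5  OK
(4) max(7, 2) = 7  OK
(5) B = -12 > -14, so we need H ≤ -6; H = -8 ≤ -6  OK
(6) D + H = 7 + (-8) = -1; -1 ≥ -2, bound -2 not met  FAIL
(7) D + A = 15; 15 mod 5 = 0  OK
(8) values -12 < -9 < -8  OK
(9) B = -12, and -12 ≠ -14  OK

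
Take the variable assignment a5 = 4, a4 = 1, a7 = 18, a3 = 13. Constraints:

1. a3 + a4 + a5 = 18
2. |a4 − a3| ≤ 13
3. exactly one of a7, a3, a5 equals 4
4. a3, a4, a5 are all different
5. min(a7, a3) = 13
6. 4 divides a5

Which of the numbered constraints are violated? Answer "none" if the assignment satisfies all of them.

1. a3 + a4 + a5 = 13 + 1 + 4 = 18 — holds.
2. |1 − 13| = 12; 12 ≤ 13 — holds.
3. a7=18, a3=13, a5=4; 1 of them equals 4 — holds.
4. values 13, 1, 4 are pairwise distinct — holds.
5. min(18, 13) = 13 — holds.
6. 4 / 4 = 1, so 4 divides 4 — holds.

Yes — all constraints hold.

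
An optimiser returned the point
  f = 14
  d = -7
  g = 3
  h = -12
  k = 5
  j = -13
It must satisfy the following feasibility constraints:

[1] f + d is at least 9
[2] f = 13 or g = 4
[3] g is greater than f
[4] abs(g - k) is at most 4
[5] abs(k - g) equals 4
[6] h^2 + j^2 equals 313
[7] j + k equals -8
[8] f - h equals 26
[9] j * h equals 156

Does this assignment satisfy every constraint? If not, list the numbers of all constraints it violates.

No — constraints 1, 2, 3, and 5 are not satisfied.

[1] f + d = 14 + (-7) = 7; 7 < 9, bound 9 not met  ✘
[2] f = 14 ≠ 13 and g = 3 ≠ 4; both disjuncts false  ✘
[3] g = 3, f = 14; 3 ≤ 14 (want >)  ✘
[4] abs(3 - 5) = 2; 2 ≤ 4  ✔
[5] abs(5 - 3) = 2, not 4  ✘
[6] h^2 + j^2 = (-12)^2 + (-13)^2 = 144 + 169 = 313  ✔
[7] j + k = -13 + 5 = -8  ✔
[8] f - h = 14 - (-12) = 26  ✔
[9] j * h = -13 * (-12) = 156  ✔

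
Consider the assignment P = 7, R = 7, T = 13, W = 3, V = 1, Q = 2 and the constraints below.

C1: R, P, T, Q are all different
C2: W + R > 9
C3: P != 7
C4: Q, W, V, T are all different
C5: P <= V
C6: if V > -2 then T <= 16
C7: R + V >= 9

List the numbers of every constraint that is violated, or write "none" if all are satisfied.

Constraints 1, 3, 5, and 7 do not hold.

C1: R = P = 7, not all different  FAIL
C2: W + R = 3 + 7 = 10; 10 > 9  OK
C3: P = 7, but 7 is required to differ  FAIL
C4: values 2, 3, 1, 13 are pairwise distinct  OK
C5: P = 7, V = 1; 7 > 1 (want ≤)  FAIL
C6: V = 1 > -2, so we need T ≤ 16; T = 13 ≤ 16  OK
C7: R + V = 7 + 1 = 8; 8 < 9, bound 9 not met  FAIL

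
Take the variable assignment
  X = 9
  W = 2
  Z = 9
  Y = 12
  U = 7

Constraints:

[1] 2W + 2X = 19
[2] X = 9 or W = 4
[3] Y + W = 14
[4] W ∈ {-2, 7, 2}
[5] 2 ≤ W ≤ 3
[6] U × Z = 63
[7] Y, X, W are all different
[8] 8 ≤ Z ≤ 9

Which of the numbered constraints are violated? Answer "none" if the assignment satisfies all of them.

Constraint 1 does not hold.

[1] 2W + 2X = 2(2) + 2(9) = 22, not 19  ✗
[2] X = 9 = 9 (first disjunct)  ✓
[3] Y + W = 12 + 2 = 14  ✓
[4] W = 2 is in {-2, 7, 2}  ✓
[5] W = 2 lies in [2, 3]  ✓
[6] U × Z = 7 × 9 = 63  ✓
[7] values 12, 9, 2 are pairwise distinct  ✓
[8] Z = 9 lies in [8, 9]  ✓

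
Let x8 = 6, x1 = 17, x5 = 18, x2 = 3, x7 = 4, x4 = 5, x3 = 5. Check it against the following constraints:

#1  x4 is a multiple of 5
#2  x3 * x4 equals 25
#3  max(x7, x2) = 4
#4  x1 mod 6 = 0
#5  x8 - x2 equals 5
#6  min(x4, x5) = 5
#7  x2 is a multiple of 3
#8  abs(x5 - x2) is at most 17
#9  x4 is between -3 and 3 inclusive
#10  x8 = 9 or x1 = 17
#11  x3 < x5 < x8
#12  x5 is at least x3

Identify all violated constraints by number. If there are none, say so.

#1 5 / 5 = 1, so 5 divides 5  yes
#2 x3 * x4 = 5 * 5 = 25  yes
#3 max(4, 3) = 4  yes
#4 17 mod 6 = 5, not 0  no
#5 x8 - x2 = 6 - 3 = 3, not 5  no
#6 min(5, 18) = 5  yes
#7 3 / 3 = 1, so 3 divides 3  yes
#8 abs(18 - 3) = 15; 15 ≤ 17  yes
#9 x4 = 5 is outside [-3, 3]  no
#10 x8 = 6 ≠ 9, but x1 = 17 = 17 (second disjunct)  yes
#11 values 5, 18, 6; x5 = 18 is not < x8 = 6  no
#12 x5 = 18, x3 = 5; 18 ≥ 5  yes

Violated: 4, 5, 9, and 11.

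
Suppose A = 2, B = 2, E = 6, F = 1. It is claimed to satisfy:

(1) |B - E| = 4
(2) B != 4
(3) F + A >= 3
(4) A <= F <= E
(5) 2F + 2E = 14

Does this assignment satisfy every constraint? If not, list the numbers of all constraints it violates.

No — constraint 4 is not satisfied.

(1) |2 - 6| = 4  true
(2) B = 2, and 2 ≠ 4  true
(3) F + A = 1 + 2 = 3; 3 ≥ 3  true
(4) values 2, 1, 6; A = 2 is not <= F = 1  false
(5) 2F + 2E = 2(1) + 2(6) = 14  true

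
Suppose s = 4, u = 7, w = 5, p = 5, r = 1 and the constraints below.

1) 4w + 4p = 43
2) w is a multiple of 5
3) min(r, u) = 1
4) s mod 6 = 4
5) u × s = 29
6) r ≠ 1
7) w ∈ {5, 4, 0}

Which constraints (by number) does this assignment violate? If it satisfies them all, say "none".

Constraints 1, 5, and 6 do not hold.

1) 4w + 4p = 4(5) + 4(5) = 40, not 43  ✘
2) 5 / 5 = 1, so 5 divides 5  ✔
3) min(1, 7) = 1  ✔
4) 4 mod 6 = 4  ✔
5) u × s = 7 × 4 = 28, not 29  ✘
6) r = 1, but 1 is required to differ  ✘
7) w = 5 is in {5, 4, 0}  ✔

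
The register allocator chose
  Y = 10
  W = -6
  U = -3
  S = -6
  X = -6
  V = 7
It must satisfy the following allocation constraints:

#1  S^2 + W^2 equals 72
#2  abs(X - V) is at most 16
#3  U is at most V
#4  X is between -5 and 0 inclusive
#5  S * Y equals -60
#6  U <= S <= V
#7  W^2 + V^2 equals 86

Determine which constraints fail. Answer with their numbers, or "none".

#1 S^2 + W^2 = (-6)^2 + (-6)^2 = 36 + 36 = 72 — OK.
#2 abs(-6 - 7) = 13; 13 ≤ 16 — OK.
#3 U = -3, V = 7; -3 ≤ 7 — OK.
#4 X = -6 is outside [-5, 0] — violated.
#5 S * Y = -6 * 10 = -60 — OK.
#6 values -3, -6, 7; U = -3 is not <= S = -6 — violated.
#7 W^2 + V^2 = (-6)^2 + 7^2 = 36 + 49 = 85, not 86 — violated.

The assignment fails constraints 4, 6, and 7.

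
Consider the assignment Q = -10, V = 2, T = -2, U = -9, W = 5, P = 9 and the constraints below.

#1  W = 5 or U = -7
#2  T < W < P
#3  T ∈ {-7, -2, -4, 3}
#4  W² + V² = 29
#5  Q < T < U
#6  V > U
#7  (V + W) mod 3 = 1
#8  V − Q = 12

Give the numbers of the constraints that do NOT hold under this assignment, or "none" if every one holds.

#1 W = 5 = 5 (first disjunct) — holds.
#2 values -2 < 5 < 9 — holds.
#3 T = -2 is in {-7, -2, -4, 3} — holds.
#4 W² + V² = 5² + 2² = 25 + 4 = 29 — holds.
#5 values -10, -2, -9; T = -2 is not < U = -9 — fails.
#6 V = 2, U = -9; 2 > -9 — holds.
#7 V + W = 7; 7 mod 3 = 1 — holds.
#8 V − Q = 2 − (-10) = 12 — holds.

The assignment fails constraint 5.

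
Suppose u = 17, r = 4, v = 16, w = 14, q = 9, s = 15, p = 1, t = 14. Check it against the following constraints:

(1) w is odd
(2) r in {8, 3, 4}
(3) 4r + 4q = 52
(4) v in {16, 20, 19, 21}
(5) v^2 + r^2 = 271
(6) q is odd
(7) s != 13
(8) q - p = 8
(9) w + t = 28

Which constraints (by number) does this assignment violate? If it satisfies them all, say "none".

(1) w = 14 is even — violated.
(2) r = 4 is in {8, 3, 4} — OK.
(3) 4r + 4q = 4(4) + 4(9) = 52 — OK.
(4) v = 16 is in {16, 20, 19, 21} — OK.
(5) v^2 + r^2 = 16^2 + 4^2 = 256 + 16 = 272, not 271 — violated.
(6) q = 9 is odd — OK.
(7) s = 15, and 15 ≠ 13 — OK.
(8) q - p = 9 - 1 = 8 — OK.
(9) w + t = 14 + 14 = 28 — OK.

Violated: 1, 5.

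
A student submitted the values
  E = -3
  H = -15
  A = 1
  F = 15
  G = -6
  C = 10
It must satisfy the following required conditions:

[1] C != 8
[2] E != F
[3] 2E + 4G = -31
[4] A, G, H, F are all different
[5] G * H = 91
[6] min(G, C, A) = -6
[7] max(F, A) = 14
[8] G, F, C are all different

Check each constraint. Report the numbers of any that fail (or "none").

[1] C = 10, and 10 ≠ 8  holds
[2] E = -3, F = 15; distinct  holds
[3] 2E + 4G = 2(-3) + 4(-6) = -30, not -31  fails
[4] values 1, -6, -15, 15 are pairwise distinct  holds
[5] G * H = -6 * (-15) = 90, not 91  fails
[6] min(-6, 10, 1) = -6  holds
[7] max(15, 1) = 15, not 14  fails
[8] values -6, 15, 10 are pairwise distinct  holds

Violated: 3, 5, 7.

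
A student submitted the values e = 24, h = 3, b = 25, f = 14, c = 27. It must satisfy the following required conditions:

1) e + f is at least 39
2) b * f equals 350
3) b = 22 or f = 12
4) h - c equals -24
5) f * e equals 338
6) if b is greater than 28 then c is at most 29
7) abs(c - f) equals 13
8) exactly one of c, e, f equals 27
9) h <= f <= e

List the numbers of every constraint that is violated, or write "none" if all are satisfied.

The assignment fails constraints 1, 3, 5.

1) e + f = 24 + 14 = 38; 38 < 39, bound 39 not met — fails.
2) b * f = 25 * 14 = 350 — holds.
3) b = 25 ≠ 22 and f = 14 ≠ 12; both disjuncts false — fails.
4) h - c = 3 - 27 = -24 — holds.
5) f * e = 14 * 24 = 336, not 338 — fails.
6) b = 25, not > 28; antecedent false, conditional vacuously true — holds.
7) abs(27 - 14) = 13 — holds.
8) c=27, e=24, f=14; 1 of them equals 27 — holds.
9) values 3 <= 14 <= 24 — holds.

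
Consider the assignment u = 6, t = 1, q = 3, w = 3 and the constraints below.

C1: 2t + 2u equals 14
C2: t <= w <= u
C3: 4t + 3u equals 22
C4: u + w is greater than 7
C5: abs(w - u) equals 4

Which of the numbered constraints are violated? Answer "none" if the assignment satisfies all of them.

Constraint 5 does not hold.

C1: 2t + 2u = 2(1) + 2(6) = 14 — holds.
C2: values 1 <= 3 <= 6 — holds.
C3: 4t + 3u = 4(1) + 3(6) = 22 — holds.
C4: u + w = 6 + 3 = 9; 9 > 7 — holds.
C5: abs(3 - 6) = 3, not 4 — fails.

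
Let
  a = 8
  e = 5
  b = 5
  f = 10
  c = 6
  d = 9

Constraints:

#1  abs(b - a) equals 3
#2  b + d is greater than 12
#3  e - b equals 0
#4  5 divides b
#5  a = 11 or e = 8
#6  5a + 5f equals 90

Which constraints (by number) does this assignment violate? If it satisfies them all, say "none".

#1 abs(5 - 8) = 3 — satisfied.
#2 b + d = 5 + 9 = 14; 14 > 12 — satisfied.
#3 e - b = 5 - 5 = 0 — satisfied.
#4 5 / 5 = 1, so 5 divides 5 — satisfied.
#5 a = 8 ≠ 11 and e = 5 ≠ 8; both disjuncts false — violated.
#6 5a + 5f = 5(8) + 5(10) = 90 — satisfied.

The assignment fails constraint 5.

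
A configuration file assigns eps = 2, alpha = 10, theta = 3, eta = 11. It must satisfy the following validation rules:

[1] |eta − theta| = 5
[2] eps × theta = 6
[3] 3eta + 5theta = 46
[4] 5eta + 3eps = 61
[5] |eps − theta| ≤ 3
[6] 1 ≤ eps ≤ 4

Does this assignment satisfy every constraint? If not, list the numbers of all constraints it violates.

[1] |11 − 3| = 8, not 5 — violated.
[2] eps × theta = 2 × 3 = 6 — OK.
[3] 3eta + 5theta = 3(11) + 5(3) = 48, not 46 — violated.
[4] 5eta + 3eps = 5(11) + 3(2) = 61 — OK.
[5] |2 − 3| = 1; 1 ≤ 3 — OK.
[6] eps = 2 lies in [1, 4] — OK.

Constraints 1, 3 do not hold.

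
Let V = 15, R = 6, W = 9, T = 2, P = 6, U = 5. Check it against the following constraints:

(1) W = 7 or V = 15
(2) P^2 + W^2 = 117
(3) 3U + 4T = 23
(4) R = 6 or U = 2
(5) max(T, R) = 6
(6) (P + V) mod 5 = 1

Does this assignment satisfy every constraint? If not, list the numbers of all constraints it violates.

None — every constraint holds.

(1) W = 9 ≠ 7, but V = 15 = 15 (second disjunct)  yes
(2) P^2 + W^2 = 6^2 + 9^2 = 36 + 81 = 117  yes
(3) 3U + 4T = 3(5) + 4(2) = 23  yes
(4) R = 6 = 6 (first disjunct)  yes
(5) max(2, 6) = 6  yes
(6) P + V = 21; 21 mod 5 = 1  yes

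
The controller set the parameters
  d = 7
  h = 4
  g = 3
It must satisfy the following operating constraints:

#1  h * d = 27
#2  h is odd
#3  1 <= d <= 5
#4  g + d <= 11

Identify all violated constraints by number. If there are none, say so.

The assignment fails constraints 1, 2, and 3.

#1 h * d = 4 * 7 = 28, not 27  no
#2 h = 4 is even  no
#3 d = 7 is outside [1, 5]  no
#4 g + d = 3 + 7 = 10; 10 ≤ 11  yes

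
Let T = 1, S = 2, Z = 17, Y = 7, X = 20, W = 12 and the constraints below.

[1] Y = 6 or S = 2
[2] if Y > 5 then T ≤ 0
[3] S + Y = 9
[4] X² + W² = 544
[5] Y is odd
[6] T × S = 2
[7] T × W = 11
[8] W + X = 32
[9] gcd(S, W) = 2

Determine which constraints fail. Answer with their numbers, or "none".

No — constraints 2, 7 are not satisfied.

[1] Y = 7 ≠ 6, but S = 2 = 2 (second disjunct) — satisfied.
[2] Y = 7 > 5, so we need T ≤ 0; but T = 1 > 0 — violated.
[3] S + Y = 2 + 7 = 9 — satisfied.
[4] X² + W² = 20² + 12² = 400 + 144 = 544 — satisfied.
[5] Y = 7 is odd — satisfied.
[6] T × S = 1 × 2 = 2 — satisfied.
[7] T × W = 1 × 12 = 12, not 11 — violated.
[8] W + X = 12 + 20 = 32 — satisfied.
[9] gcd(2, 12) = 2 — satisfied.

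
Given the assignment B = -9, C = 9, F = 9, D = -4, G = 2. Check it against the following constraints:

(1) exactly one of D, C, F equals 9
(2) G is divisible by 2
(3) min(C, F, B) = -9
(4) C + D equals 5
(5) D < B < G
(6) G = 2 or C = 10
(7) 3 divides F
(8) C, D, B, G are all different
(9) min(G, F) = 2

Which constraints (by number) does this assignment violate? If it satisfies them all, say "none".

Constraints 1 and 5 do not hold.

(1) D=-4, C=9, F=9; 2 of them equal 9, not exactly one — does not hold.
(2) 2 / 2 = 1, so 2 divides 2 — holds.
(3) min(9, 9, -9) = -9 — holds.
(4) C + D = 9 + (-4) = 5 — holds.
(5) values -4, -9, 2; D = -4 is not < B = -9 — does not hold.
(6) G = 2 = 2 (first disjunct) — holds.
(7) 9 / 3 = 3, so 3 divides 9 — holds.
(8) values 9, -4, -9, 2 are pairwise distinct — holds.
(9) min(2, 9) = 2 — holds.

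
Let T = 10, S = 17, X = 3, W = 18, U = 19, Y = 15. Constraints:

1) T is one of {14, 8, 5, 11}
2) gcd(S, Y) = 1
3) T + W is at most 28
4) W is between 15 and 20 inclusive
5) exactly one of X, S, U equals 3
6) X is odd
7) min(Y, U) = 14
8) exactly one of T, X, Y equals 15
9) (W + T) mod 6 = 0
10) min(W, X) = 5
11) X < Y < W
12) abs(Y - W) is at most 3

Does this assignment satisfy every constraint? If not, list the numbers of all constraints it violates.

1) T = 10 is not in {14, 8, 5, 11} — fails.
2) gcd(17, 15) = 1 — holds.
3) T + W = 10 + 18 = 28; 28 ≤ 28 — holds.
4) W = 18 lies in [15, 20] — holds.
5) X=3, S=17, U=19; 1 of them equals 3 — holds.
6) X = 3 is odd — holds.
7) min(15, 19) = 15, not 14 — fails.
8) T=10, X=3, Y=15; 1 of them equals 15 — holds.
9) W + T = 28; 28 mod 6 = 4, not 0 — fails.
10) min(18, 3) = 3, not 5 — fails.
11) values 3 < 15 < 18 — holds.
12) abs(15 - 18) = 3; 3 ≤ 3 — holds.

Constraints 1, 7, 9, and 10 are violated.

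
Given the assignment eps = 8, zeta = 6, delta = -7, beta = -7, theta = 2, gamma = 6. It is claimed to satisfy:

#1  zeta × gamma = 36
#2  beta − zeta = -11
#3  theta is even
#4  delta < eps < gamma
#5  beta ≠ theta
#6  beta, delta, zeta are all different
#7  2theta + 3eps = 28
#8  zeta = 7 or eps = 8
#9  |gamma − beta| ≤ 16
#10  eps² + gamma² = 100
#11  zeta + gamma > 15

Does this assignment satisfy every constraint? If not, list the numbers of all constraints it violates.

#1 zeta × gamma = 6 × 6 = 36 — satisfied.
#2 beta − zeta = -7 − 6 = -13, not -11 — violated.
#3 theta = 2 is even — satisfied.
#4 values -7, 8, 6; eps = 8 is not < gamma = 6 — violated.
#5 beta = -7, theta = 2; distinct — satisfied.
#6 beta = delta = -7, not all different — violated.
#7 2theta + 3eps = 2(2) + 3(8) = 28 — satisfied.
#8 zeta = 6 ≠ 7, but eps = 8 = 8 (second disjunct) — satisfied.
#9 |6 − (-7)| = 13; 13 ≤ 16 — satisfied.
#10 eps² + gamma² = 8² + 6² = 64 + 36 = 100 — satisfied.
#11 zeta + gamma = 6 + 6 = 12; 12 ≤ 15, bound 15 not met — violated.

Violated: 2, 4, 6, 11.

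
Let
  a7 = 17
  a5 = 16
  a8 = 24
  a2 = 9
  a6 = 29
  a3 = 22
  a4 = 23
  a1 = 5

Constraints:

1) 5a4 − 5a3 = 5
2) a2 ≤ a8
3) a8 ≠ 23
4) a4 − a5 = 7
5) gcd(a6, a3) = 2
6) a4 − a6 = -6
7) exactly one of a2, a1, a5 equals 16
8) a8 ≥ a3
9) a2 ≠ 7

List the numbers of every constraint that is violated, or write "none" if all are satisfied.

1) 5a4 − 5a3 = 5(23) − 5(22) = 5  ✔
2) a2 = 9, a8 = 24; 9 ≤ 24  ✔
3) a8 = 24, and 24 ≠ 23  ✔
4) a4 − a5 = 23 − 16 = 7  ✔
5) gcd(29, 22) = 1, not 2  ✘
6) a4 − a6 = 23 − 29 = -6  ✔
7) a2=9, a1=5, a5=16; 1 of them equals 16  ✔
8) a8 = 24, a3 = 22; 24 ≥ 22  ✔
9) a2 = 9, and 9 ≠ 7  ✔

Violated: 5.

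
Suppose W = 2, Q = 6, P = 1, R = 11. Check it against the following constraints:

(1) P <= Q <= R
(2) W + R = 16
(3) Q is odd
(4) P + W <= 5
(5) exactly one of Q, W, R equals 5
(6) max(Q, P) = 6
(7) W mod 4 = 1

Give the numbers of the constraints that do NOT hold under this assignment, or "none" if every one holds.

(1) values 1 <= 6 <= 11 — satisfied.
(2) W + R = 2 + 11 = 13, not 16 — violated.
(3) Q = 6 is even — violated.
(4) P + W = 1 + 2 = 3; 3 ≤ 5 — satisfied.
(5) Q=6, W=2, R=11; 0 of them equal 5, not exactly one — violated.
(6) max(6, 1) = 6 — satisfied.
(7) 2 mod 4 = 2, not 1 — violated.

Constraints 2, 3, 5, and 7 are violated.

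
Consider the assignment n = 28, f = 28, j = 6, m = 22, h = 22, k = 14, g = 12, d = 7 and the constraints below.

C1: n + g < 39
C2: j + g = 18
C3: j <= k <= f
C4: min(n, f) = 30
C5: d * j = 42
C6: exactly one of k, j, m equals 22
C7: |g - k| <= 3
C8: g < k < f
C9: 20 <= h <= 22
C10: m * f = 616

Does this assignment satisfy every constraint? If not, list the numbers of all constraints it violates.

The assignment fails constraints 1 and 4.

C1: n + g = 28 + 12 = 40; 40 ≥ 39, bound 39 not met  ✗
C2: j + g = 6 + 12 = 18  ✓
C3: values 6 <= 14 <= 28  ✓
C4: min(28, 28) = 28, not 30  ✗
C5: d * j = 7 * 6 = 42  ✓
C6: k=14, j=6, m=22; 1 of them equals 22  ✓
C7: |12 - 14| = 2; 2 ≤ 3  ✓
C8: values 12 < 14 < 28  ✓
C9: h = 22 lies in [20, 22]  ✓
C10: m * f = 22 * 28 = 616  ✓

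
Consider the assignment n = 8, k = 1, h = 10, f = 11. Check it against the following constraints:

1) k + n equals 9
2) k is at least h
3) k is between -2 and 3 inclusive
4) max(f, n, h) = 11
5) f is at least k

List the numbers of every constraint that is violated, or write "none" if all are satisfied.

Constraint 2 does not hold.

1) k + n = 1 + 8 = 9 — holds.
2) k = 1, h = 10; 1 < 10 (want ≥) — fails.
3) k = 1 lies in [-2, 3] — holds.
4) max(11, 8, 10) = 11 — holds.
5) f = 11, k = 1; 11 ≥ 1 — holds.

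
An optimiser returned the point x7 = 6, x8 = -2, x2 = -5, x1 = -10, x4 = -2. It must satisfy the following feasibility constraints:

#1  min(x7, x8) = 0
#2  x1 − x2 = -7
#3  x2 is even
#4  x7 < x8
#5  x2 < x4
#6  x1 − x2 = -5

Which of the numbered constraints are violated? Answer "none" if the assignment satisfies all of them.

The assignment fails constraints 1, 2, 3, 4.

#1 min(6, -2) = -2, not 0 — does not hold.
#2 x1 − x2 = -10 − (-5) = -5, not -7 — does not hold.
#3 x2 = -5 is odd — does not hold.
#4 x7 = 6, x8 = -2; 6 ≥ -2 (want <) — does not hold.
#5 x2 = -5, x4 = -2; -5 < -2 — holds.
#6 x1 − x2 = -10 − (-5) = -5 — holds.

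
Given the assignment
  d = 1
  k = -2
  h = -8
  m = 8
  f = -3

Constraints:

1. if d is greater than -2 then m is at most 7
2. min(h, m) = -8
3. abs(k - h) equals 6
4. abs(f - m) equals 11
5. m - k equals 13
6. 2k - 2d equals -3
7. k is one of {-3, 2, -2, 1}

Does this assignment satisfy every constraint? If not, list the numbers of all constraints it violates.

Violated: 1, 5, 6.

1. d = 1 > -2, so we need m ≤ 7; but m = 8 > 7 — violated.
2. min(-8, 8) = -8 — OK.
3. abs(-2 - (-8)) = 6 — OK.
4. abs(-3 - 8) = 11 — OK.
5. m - k = 8 - (-2) = 10, not 13 — violated.
6. 2k - 2d = 2(-2) - 2(1) = -6, not -3 — violated.
7. k = -2 is in {-3, 2, -2, 1} — OK.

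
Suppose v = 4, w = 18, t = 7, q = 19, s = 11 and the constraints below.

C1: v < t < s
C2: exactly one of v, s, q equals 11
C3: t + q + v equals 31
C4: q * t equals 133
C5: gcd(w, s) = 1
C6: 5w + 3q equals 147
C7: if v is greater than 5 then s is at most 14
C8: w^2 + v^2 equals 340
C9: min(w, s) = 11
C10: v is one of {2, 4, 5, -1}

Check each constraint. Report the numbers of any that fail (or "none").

The assignment fails constraint 3.

C1: values 4 < 7 < 11  true
C2: v=4, s=11, q=19; 1 of them equals 11  true
C3: t + q + v = 7 + 19 + 4 = 30, not 31  false
C4: q * t = 19 * 7 = 133  true
C5: gcd(18, 11) = 1  true
C6: 5w + 3q = 5(18) + 3(19) = 147  true
C7: v = 4, not > 5; antecedent false, conditional vacuously true  true
C8: w^2 + v^2 = 18^2 + 4^2 = 324 + 16 = 340  true
C9: min(18, 11) = 11  true
C10: v = 4 is in {2, 4, 5, -1}  true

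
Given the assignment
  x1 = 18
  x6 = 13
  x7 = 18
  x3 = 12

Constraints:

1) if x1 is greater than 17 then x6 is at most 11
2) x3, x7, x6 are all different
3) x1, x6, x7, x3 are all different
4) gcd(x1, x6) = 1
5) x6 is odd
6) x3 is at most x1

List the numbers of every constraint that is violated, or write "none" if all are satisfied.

1) x1 = 18 > 17, so we need x6 ≤ 11; but x6 = 13 > 11 — does not hold.
2) values 12, 18, 13 are pairwise distinct — holds.
3) x1 = x7 = 18, not all different — does not hold.
4) gcd(18, 13) = 1 — holds.
5) x6 = 13 is odd — holds.
6) x3 = 12, x1 = 18; 12 ≤ 18 — holds.

Constraints 1, 3 do not hold.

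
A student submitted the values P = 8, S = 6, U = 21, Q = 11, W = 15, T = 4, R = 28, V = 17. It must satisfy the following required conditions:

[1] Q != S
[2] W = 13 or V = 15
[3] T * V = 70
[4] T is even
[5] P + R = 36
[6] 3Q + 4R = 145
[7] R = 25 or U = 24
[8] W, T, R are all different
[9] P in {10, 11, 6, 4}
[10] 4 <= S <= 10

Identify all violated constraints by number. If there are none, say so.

Constraints 2, 3, 7, and 9 are violated.

[1] Q = 11, S = 6; distinct — holds.
[2] W = 15 ≠ 13 and V = 17 ≠ 15; both disjuncts false — fails.
[3] T * V = 4 * 17 = 68, not 70 — fails.
[4] T = 4 is even — holds.
[5] P + R = 8 + 28 = 36 — holds.
[6] 3Q + 4R = 3(11) + 4(28) = 145 — holds.
[7] R = 28 ≠ 25 and U = 21 ≠ 24; both disjuncts false — fails.
[8] values 15, 4, 28 are pairwise distinct — holds.
[9] P = 8 is not in {10, 11, 6, 4} — fails.
[10] S = 6 lies in [4, 10] — holds.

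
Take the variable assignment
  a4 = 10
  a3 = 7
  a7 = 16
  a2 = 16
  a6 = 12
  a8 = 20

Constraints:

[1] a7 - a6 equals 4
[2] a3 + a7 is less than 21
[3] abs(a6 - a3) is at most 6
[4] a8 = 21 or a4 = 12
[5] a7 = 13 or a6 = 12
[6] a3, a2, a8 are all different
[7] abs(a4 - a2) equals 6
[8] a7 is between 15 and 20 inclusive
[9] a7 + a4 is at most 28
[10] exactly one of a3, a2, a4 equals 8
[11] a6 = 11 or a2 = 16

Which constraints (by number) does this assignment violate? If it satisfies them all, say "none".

[1] a7 - a6 = 16 - 12 = 4 — satisfied.
[2] a3 + a7 = 7 + 16 = 23; 23 ≥ 21, bound 21 not met — violated.
[3] abs(12 - 7) = 5; 5 ≤ 6 — satisfied.
[4] a8 = 20 ≠ 21 and a4 = 10 ≠ 12; both disjuncts false — violated.
[5] a7 = 16 ≠ 13, but a6 = 12 = 12 (second disjunct) — satisfied.
[6] values 7, 16, 20 are pairwise distinct — satisfied.
[7] abs(10 - 16) = 6 — satisfied.
[8] a7 = 16 lies in [15, 20] — satisfied.
[9] a7 + a4 = 16 + 10 = 26; 26 ≤ 28 — satisfied.
[10] a3=7, a2=16, a4=10; 0 of them equal 8, not exactly one — violated.
[11] a6 = 12 ≠ 11, but a2 = 16 = 16 (second disjunct) — satisfied.

Constraints 2, 4, and 10 do not hold.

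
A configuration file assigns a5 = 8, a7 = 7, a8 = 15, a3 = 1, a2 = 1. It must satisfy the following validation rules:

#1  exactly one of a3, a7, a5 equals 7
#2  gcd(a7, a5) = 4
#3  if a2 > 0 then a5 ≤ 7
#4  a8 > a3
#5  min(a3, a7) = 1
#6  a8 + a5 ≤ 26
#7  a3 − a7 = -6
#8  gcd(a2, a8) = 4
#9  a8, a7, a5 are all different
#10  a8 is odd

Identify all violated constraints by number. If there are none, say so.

#1 a3=1, a7=7, a5=8; 1 of them equals 7 — holds.
#2 gcd(7, 8) = 1, not 4 — fails.
#3 a2 = 1 > 0, so we need a5 ≤ 7; but a5 = 8 > 7 — fails.
#4 a8 = 15, a3 = 1; 15 > 1 — holds.
#5 min(1, 7) = 1 — holds.
#6 a8 + a5 = 15 + 8 = 23; 23 ≤ 26 — holds.
#7 a3 − a7 = 1 − 7 = -6 — holds.
#8 gcd(1, 15) = 1, not 4 — fails.
#9 values 15, 7, 8 are pairwise distinct — holds.
#10 a8 = 15 is odd — holds.

The assignment fails constraints 2, 3, and 8.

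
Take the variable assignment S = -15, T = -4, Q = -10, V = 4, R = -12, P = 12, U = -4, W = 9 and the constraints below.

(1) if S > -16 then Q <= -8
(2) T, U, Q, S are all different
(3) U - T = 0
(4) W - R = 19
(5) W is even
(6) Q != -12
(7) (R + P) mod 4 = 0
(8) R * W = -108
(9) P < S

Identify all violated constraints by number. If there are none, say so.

No — constraints 2, 4, 5, and 9 are not satisfied.

(1) S = -15 > -16, so we need Q ≤ -8; Q = -10 ≤ -8 — holds.
(2) T = U = -4, not all different — does not hold.
(3) U - T = -4 - (-4) = 0 — holds.
(4) W - R = 9 - (-12) = 21, not 19 — does not hold.
(5) W = 9 is odd — does not hold.
(6) Q = -10, and -10 ≠ -12 — holds.
(7) R + P = 0; 0 mod 4 = 0 — holds.
(8) R * W = -12 * 9 = -108 — holds.
(9) P = 12, S = -15; 12 ≥ -15 (want <) — does not hold.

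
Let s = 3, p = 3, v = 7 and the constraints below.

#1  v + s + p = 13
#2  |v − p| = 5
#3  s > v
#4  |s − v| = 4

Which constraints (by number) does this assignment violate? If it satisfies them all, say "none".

#1 v + s + p = 7 + 3 + 3 = 13 — holds.
#2 |7 − 3| = 4, not 5 — fails.
#3 s = 3, v = 7; 3 ≤ 7 (want >) — fails.
#4 |3 − 7| = 4 — holds.

The assignment fails constraints 2 and 3.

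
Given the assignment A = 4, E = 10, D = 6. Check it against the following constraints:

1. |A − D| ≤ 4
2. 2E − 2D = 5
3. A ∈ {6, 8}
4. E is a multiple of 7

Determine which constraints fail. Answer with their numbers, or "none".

Constraints 2, 3, and 4 are violated.

1. |4 − 6| = 2; 2 ≤ 4 — holds.
2. 2E − 2D = 2(10) − 2(6) = 8, not 5 — fails.
3. A = 4 is not in {6, 8} — fails.
4. 10 = 7×1 + 3, so 7 does not divide 10 — fails.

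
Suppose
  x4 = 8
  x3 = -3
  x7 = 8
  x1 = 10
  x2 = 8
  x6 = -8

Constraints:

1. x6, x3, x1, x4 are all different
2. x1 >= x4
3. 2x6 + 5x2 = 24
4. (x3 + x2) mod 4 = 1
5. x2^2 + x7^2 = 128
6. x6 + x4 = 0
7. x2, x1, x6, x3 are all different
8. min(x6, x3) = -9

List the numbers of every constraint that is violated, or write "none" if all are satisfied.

Constraint 8 is violated.

1. values -8, -3, 10, 8 are pairwise distinct  OK
2. x1 = 10, x4 = 8; 10 ≥ 8  OK
3. 2x6 + 5x2 = 2(-8) + 5(8) = 24  OK
4. x3 + x2 = 5; 5 mod 4 = 1  OK
5. x2^2 + x7^2 = 8^2 + 8^2 = 64 + 64 = 128  OK
6. x6 + x4 = -8 + 8 = 0  OK
7. values 8, 10, -8, -3 are pairwise distinct  OK
8. min(-8, -3) = -8, not -9  FAIL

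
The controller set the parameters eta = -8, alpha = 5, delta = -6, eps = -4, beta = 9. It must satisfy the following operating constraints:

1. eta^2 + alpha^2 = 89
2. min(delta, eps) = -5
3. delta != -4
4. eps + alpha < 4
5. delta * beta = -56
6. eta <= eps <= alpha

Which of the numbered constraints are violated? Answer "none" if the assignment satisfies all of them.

1. eta^2 + alpha^2 = (-8)^2 + 5^2 = 64 + 25 = 89 — holds.
2. min(-6, -4) = -6, not -5 — fails.
3. delta = -6, and -6 ≠ -4 — holds.
4. eps + alpha = -4 + 5 = 1; 1 < 4 — holds.
5. delta * beta = -6 * 9 = -54, not -56 — fails.
6. values -8 <= -4 <= 5 — holds.

Constraints 2 and 5 do not hold.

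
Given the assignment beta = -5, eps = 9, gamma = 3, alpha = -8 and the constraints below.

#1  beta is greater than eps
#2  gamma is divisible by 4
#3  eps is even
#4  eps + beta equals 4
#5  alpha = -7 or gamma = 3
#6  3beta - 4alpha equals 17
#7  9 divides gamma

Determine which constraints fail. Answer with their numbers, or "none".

#1 beta = -5, eps = 9; -5 ≤ 9 (want >)  fails
#2 3 = 4*0 + 3, so 4 does not divide 3  fails
#3 eps = 9 is odd  fails
#4 eps + beta = 9 + (-5) = 4  holds
#5 alpha = -8 ≠ -7, but gamma = 3 = 3 (second disjunct)  holds
#6 3beta - 4alpha = 3(-5) - 4(-8) = 17  holds
#7 3 = 9*0 + 3, so 9 does not divide 3  fails

Violated: 1, 2, 3, 7.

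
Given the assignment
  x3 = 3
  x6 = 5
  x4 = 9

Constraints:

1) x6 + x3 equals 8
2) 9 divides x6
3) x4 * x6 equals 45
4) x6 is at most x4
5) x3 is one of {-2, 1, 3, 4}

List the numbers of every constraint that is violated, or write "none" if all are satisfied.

1) x6 + x3 = 5 + 3 = 8  ✔
2) 5 = 9*0 + 5, so 9 does not divide 5  ✘
3) x4 * x6 = 9 * 5 = 45  ✔
4) x6 = 5, x4 = 9; 5 ≤ 9  ✔
5) x3 = 3 is in {-2, 1, 3, 4}  ✔

Violated: 2.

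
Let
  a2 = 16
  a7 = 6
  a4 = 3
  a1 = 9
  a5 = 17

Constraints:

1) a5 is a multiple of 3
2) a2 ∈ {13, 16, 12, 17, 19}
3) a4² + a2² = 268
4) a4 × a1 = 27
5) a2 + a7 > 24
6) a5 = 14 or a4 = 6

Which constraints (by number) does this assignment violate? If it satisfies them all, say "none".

1) 17 = 3×5 + 2, so 3 does not divide 17  FAIL
2) a2 = 16 is in {13, 16, 12, 17, 19}  OK
3) a4² + a2² = 3² + 16² = 9 + 256 = 265, not 268  FAIL
4) a4 × a1 = 3 × 9 = 27  OK
5) a2 + a7 = 16 + 6 = 22; 22 ≤ 24, bound 24 not met  FAIL
6) a5 = 17 ≠ 14 and a4 = 3 ≠ 6; both disjuncts false  FAIL

The assignment fails constraints 1, 3, 5, and 6.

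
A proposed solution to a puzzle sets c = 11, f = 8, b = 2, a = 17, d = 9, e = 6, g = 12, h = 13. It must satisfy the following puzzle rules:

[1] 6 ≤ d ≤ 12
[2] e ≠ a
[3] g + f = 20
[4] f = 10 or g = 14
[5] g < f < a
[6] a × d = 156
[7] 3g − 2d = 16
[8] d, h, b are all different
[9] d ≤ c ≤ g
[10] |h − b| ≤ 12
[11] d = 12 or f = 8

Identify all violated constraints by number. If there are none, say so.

[1] d = 9 lies in [6, 12]  true
[2] e = 6, a = 17; distinct  true
[3] g + f = 12 + 8 = 20  true
[4] f = 8 ≠ 10 and g = 12 ≠ 14; both disjuncts false  false
[5] values 12, 8, 17; g = 12 is not < f = 8  false
[6] a × d = 17 × 9 = 153, not 156  false
[7] 3g − 2d = 3(12) − 2(9) = 18, not 16  false
[8] values 9, 13, 2 are pairwise distinct  true
[9] values 9 ≤ 11 ≤ 12  true
[10] |13 − 2| = 11; 11 ≤ 12  true
[11] d = 9 ≠ 12, but f = 8 = 8 (second disjunct)  true

The assignment fails constraints 4, 5, 6, and 7.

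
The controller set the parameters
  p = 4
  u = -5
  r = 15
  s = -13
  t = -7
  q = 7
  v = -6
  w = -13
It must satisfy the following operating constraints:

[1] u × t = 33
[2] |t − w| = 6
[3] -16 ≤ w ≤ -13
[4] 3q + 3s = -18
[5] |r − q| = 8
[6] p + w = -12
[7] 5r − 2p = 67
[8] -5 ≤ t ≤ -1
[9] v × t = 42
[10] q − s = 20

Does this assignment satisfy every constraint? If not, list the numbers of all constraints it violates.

The assignment fails constraints 1, 6, and 8.

[1] u × t = -5 × (-7) = 35, not 33 — fails.
[2] |-7 − (-13)| = 6 — holds.
[3] w = -13 lies in [-16, -13] — holds.
[4] 3q + 3s = 3(7) + 3(-13) = -18 — holds.
[5] |15 − 7| = 8 — holds.
[6] p + w = 4 + (-13) = -9, not -12 — fails.
[7] 5r − 2p = 5(15) − 2(4) = 67 — holds.
[8] t = -7 is outside [-5, -1] — fails.
[9] v × t = -6 × (-7) = 42 — holds.
[10] q − s = 7 − (-13) = 20 — holds.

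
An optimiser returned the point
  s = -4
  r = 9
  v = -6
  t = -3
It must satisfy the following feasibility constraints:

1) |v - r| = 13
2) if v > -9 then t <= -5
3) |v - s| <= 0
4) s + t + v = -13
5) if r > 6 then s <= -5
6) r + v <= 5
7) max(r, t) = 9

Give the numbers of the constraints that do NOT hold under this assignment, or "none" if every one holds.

1) |-6 - 9| = 15, not 13  fails
2) v = -6 > -9, so we need t ≤ -5; but t = -3 > -5  fails
3) |-6 - (-4)| = 2; 2 > 0, exceeds bound 0  fails
4) s + t + v = -4 + (-3) + (-6) = -13  holds
5) r = 9 > 6, so we need s ≤ -5; but s = -4 > -5  fails
6) r + v = 9 + (-6) = 3; 3 ≤ 5  holds
7) max(9, -3) = 9  holds

Constraints 1, 2, 3, and 5 are violated.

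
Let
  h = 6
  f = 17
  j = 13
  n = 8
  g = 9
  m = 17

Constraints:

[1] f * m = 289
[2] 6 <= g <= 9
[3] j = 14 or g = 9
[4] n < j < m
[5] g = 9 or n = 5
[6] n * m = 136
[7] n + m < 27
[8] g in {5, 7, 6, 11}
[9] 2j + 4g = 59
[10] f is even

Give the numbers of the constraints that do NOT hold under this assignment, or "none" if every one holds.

Violated: 8, 9, and 10.

[1] f * m = 17 * 17 = 289  true
[2] g = 9 lies in [6, 9]  true
[3] j = 13 ≠ 14, but g = 9 = 9 (second disjunct)  true
[4] values 8 < 13 < 17  true
[5] g = 9 = 9 (first disjunct)  true
[6] n * m = 8 * 17 = 136  true
[7] n + m = 8 + 17 = 25; 25 < 27  true
[8] g = 9 is not in {5, 7, 6, 11}  false
[9] 2j + 4g = 2(13) + 4(9) = 62, not 59  false
[10] f = 17 is odd  false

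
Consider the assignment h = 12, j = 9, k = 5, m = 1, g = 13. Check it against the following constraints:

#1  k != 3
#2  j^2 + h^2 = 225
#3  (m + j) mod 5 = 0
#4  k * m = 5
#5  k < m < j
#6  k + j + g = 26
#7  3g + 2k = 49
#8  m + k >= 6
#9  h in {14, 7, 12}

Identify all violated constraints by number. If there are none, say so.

#1 k = 5, and 5 ≠ 3  ✓
#2 j^2 + h^2 = 9^2 + 12^2 = 81 + 144 = 225  ✓
#3 m + j = 10; 10 mod 5 = 0  ✓
#4 k * m = 5 * 1 = 5  ✓
#5 values 5, 1, 9; k = 5 is not < m = 1  ✗
#6 k + j + g = 5 + 9 + 13 = 27, not 26  ✗
#7 3g + 2k = 3(13) + 2(5) = 49  ✓
#8 m + k = 1 + 5 = 6; 6 ≥ 6  ✓
#9 h = 12 is in {14, 7, 12}  ✓

The assignment fails constraints 5 and 6.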